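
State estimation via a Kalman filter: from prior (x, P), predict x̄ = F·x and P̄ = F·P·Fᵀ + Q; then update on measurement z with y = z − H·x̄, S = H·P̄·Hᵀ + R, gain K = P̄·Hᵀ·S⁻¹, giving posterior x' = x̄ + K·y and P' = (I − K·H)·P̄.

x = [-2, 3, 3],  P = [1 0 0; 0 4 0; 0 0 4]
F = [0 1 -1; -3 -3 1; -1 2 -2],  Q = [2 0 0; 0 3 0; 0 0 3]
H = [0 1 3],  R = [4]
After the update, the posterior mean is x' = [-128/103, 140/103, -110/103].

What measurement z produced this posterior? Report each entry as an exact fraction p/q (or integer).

x̄ = F·x = [0, 0, 2]
P̄ = F·P·Fᵀ + Q = [10 -16 16; -16 52 -29; 16 -29 36]
S = H·P̄·Hᵀ + R = [206]
K = P̄·Hᵀ·S⁻¹ = [16/103; -35/206; 79/206]
x' − x̄ = [-128/103, 140/103, -316/103] = K·y
y = (KᵀK)⁻¹·Kᵀ·(x' − x̄) = [-8]
z = y + H·x̄ = [-8] + [6] = [-2]

z = [-2]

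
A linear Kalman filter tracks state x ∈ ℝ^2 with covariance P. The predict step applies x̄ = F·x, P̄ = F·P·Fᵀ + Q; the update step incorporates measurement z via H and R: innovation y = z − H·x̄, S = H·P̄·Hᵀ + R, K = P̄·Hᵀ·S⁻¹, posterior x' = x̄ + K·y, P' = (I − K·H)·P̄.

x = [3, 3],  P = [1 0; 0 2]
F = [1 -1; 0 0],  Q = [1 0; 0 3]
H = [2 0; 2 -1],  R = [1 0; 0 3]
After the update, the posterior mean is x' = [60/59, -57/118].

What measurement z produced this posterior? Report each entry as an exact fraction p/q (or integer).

x̄ = F·x = [0, 0]
P̄ = F·P·Fᵀ + Q = [4 0; 0 3]
S = H·P̄·Hᵀ + R = [17 16; 16 22]
K = P̄·Hᵀ·S⁻¹ = [24/59 4/59; 24/59 -51/118]
x' − x̄ = [60/59, -57/118] = K·y
y = (KᵀK)⁻¹·Kᵀ·(x' − x̄) = [2, 3]
z = y + H·x̄ = [2, 3] + [0, 0] = [2, 3]

z = [2, 3]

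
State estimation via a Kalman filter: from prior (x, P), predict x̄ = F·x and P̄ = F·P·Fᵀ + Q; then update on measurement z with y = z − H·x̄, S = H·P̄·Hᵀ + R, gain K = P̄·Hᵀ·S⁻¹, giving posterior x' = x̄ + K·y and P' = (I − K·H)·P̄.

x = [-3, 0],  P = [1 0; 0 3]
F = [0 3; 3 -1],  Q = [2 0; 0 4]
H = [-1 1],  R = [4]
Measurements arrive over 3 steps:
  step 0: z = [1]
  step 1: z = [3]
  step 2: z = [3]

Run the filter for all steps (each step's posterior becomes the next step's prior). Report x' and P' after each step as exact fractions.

step 0: x' = [-380/67, -353/67], P' = [499/67 347/67; 347/67 447/67]
step 1: x' = [-12094/797, -48231/3985], P' = [32612/797 30712/797; 30712/797 158928/3985]
step 2: x' = [-950328/26057, -872283/26057], P' = [30180380/182399 29114248/182399; 29114248/182399 28745832/182399]

step 0: x̄ = F·x = [0, -9]
step 0: P̄ = F·P·Fᵀ + Q = [29 -9; -9 16]
step 0: y = z − H·x̄ = [10]
step 0: S = H·P̄·Hᵀ + R = [67]
step 0: K = P̄·Hᵀ·S⁻¹ = [-38/67; 25/67]
step 0: x' = x̄ + K·y = [-380/67, -353/67]
step 0: P' = (I − K·H)·P̄ = [499/67 347/67; 347/67 447/67]
step 1: x̄ = F·x = [-1059/67, -787/67]
step 1: P̄ = F·P·Fᵀ + Q = [4157/67 1782/67; 1782/67 3124/67]
step 1: y = z − H·x̄ = [-71/67]
step 1: S = H·P̄·Hᵀ + R = [3985/67]
step 1: K = P̄·Hᵀ·S⁻¹ = [-475/797; 1342/3985]
step 1: x' = x̄ + K·y = [-12094/797, -48231/3985]
step 1: P' = (I − K·H)·P̄ = [32612/797 30712/797; 30712/797 158928/3985]
step 2: x̄ = F·x = [-144693/3985, -133179/3985]
step 2: P̄ = F·P·Fᵀ + Q = [1438322/3985 905256/3985; 905256/3985 721048/3985]
step 2: y = z − H·x̄ = [441/3985]
step 2: S = H·P̄·Hᵀ + R = [364798/3985]
step 2: K = P̄·Hᵀ·S⁻¹ = [-266533/182399; -92104/182399]
step 2: x' = x̄ + K·y = [-950328/26057, -872283/26057]
step 2: P' = (I − K·H)·P̄ = [30180380/182399 29114248/182399; 29114248/182399 28745832/182399]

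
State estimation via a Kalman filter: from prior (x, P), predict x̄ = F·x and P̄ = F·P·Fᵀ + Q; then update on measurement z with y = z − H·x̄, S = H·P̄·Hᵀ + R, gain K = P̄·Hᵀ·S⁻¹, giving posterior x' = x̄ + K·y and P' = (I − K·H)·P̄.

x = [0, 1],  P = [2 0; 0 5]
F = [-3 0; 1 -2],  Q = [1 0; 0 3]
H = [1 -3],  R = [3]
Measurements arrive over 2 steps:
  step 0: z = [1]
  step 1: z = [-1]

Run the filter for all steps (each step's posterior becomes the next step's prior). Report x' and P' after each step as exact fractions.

step 0: x̄ = F·x = [0, -2]
step 0: P̄ = F·P·Fᵀ + Q = [19 -6; -6 25]
step 0: y = z − H·x̄ = [-5]
step 0: S = H·P̄·Hᵀ + R = [283]
step 0: K = P̄·Hᵀ·S⁻¹ = [37/283; -81/283]
step 0: x' = x̄ + K·y = [-185/283, -161/283]
step 0: P' = (I − K·H)·P̄ = [4008/283 1299/283; 1299/283 514/283]
step 1: x̄ = F·x = [555/283, 137/283]
step 1: P̄ = F·P·Fᵀ + Q = [36355/283 -4230/283; -4230/283 1717/283]
step 1: y = z − H·x̄ = [-427/283]
step 1: S = H·P̄·Hᵀ + R = [78037/283]
step 1: K = P̄·Hᵀ·S⁻¹ = [49045/78037; -9381/78037]
step 1: x' = x̄ + K·y = [79040/78037, 51932/78037]
step 1: P' = (I − K·H)·P̄ = [1525170/78037 459345/78037; 459345/78037 162496/78037]

step 0: x' = [-185/283, -161/283], P' = [4008/283 1299/283; 1299/283 514/283]
step 1: x' = [79040/78037, 51932/78037], P' = [1525170/78037 459345/78037; 459345/78037 162496/78037]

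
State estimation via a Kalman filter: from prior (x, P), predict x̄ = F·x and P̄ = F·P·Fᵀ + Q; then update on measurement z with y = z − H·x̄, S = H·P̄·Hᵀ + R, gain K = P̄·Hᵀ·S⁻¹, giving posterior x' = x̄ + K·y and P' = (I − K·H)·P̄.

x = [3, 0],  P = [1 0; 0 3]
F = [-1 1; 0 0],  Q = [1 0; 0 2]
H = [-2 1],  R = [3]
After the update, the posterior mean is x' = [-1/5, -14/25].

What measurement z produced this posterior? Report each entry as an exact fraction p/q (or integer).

x̄ = F·x = [-3, 0]
P̄ = F·P·Fᵀ + Q = [5 0; 0 2]
S = H·P̄·Hᵀ + R = [25]
K = P̄·Hᵀ·S⁻¹ = [-2/5; 2/25]
x' − x̄ = [14/5, -14/25] = K·y
y = (KᵀK)⁻¹·Kᵀ·(x' − x̄) = [-7]
z = y + H·x̄ = [-7] + [6] = [-1]

z = [-1]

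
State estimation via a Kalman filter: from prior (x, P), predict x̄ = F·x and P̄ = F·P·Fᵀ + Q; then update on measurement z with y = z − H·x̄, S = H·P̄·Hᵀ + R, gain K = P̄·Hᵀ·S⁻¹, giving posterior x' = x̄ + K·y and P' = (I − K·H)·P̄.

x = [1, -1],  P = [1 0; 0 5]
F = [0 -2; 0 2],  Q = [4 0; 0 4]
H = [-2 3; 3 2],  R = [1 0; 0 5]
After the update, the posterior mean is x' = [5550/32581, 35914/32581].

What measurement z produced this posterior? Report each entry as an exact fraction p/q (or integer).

x̄ = F·x = [2, -2]
P̄ = F·P·Fᵀ + Q = [24 -20; -20 24]
S = H·P̄·Hᵀ + R = [553 -100; -100 77]
K = P̄·Hᵀ·S⁻¹ = [-5116/32581 6896/32581; 7424/32581 4564/32581]
x' − x̄ = [-59612/32581, 101076/32581] = K·y
y = (KᵀK)⁻¹·Kᵀ·(x' − x̄) = [13, 1]
z = y + H·x̄ = [13, 1] + [-10, 2] = [3, 3]

z = [3, 3]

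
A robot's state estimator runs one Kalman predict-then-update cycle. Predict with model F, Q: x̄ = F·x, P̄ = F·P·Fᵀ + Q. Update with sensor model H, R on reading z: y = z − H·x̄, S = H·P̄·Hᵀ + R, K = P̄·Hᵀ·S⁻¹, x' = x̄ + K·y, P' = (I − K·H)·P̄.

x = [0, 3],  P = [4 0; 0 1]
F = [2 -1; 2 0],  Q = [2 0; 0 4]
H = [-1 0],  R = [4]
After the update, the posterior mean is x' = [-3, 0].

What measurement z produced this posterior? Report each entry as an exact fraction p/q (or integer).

x̄ = F·x = [-3, 0]
P̄ = F·P·Fᵀ + Q = [19 16; 16 20]
S = H·P̄·Hᵀ + R = [23]
K = P̄·Hᵀ·S⁻¹ = [-19/23; -16/23]
x' − x̄ = [0, 0] = K·y
y = (KᵀK)⁻¹·Kᵀ·(x' − x̄) = [0]
z = y + H·x̄ = [0] + [3] = [3]

z = [3]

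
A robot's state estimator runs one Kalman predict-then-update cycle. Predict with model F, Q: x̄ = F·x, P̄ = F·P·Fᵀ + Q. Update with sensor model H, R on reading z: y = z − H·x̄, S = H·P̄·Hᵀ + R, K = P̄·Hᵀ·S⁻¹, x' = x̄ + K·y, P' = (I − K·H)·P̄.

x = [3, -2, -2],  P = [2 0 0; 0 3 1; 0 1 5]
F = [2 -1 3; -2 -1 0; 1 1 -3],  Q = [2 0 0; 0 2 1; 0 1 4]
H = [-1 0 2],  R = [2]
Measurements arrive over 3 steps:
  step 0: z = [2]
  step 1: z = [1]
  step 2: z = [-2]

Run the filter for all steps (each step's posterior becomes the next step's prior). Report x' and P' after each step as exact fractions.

step 0: x' = [1038/199, -806/199, 723/199], P' = [2156/199 -1464/199 1014/199; -1464/199 2585/199 -731/199; 1014/199 -731/199 574/199]
step 1: x' = [-53683/113213, -121890/113213, 20641/113213], P' = [1808246/113213 -1446410/113213 840278/113213; -1446410/113213 2409437/113213 -710105/113213; 840278/113213 -710105/113213 444624/113213]
step 2: x' = [-94511006/98309407, 228963218/98309407, -145889923/98309407], P' = [1779755274/98309407 -1562983798/98309407 833832698/98309407; -1562983798/98309407 2588363161/98309407 -771081265/98309407; 833832698/98309407 -771081265/98309407 437935370/98309407]

step 0: x̄ = F·x = [2, -4, 7]
step 0: P̄ = F·P·Fᵀ + Q = [52 -8 -38; -8 13 -3; -38 -3 48]
step 0: y = z − H·x̄ = [-10]
step 0: S = H·P̄·Hᵀ + R = [398]
step 0: K = P̄·Hᵀ·S⁻¹ = [-64/199; 1/199; 67/199]
step 0: x' = x̄ + K·y = [1038/199, -806/199, 723/199]
step 0: P' = (I − K·H)·P̄ = [2156/199 -1464/199 1014/199; -1464/199 2585/199 -731/199; 1014/199 -731/199 574/199]
step 1: x̄ = F·x = [5051/199, -1270/199, -1937/199]
step 1: P̄ = F·P·Fᵀ + Q = [39183/199 -9930/199 -12331/199; -9930/199 5751/199 1585/199; -12331/199 1585/199 6077/199]
step 1: y = z − H·x̄ = [9124/199]
step 1: S = H·P̄·Hᵀ + R = [113213/199]
step 1: K = P̄·Hᵀ·S⁻¹ = [-63845/113213; 13100/113213; 24485/113213]
step 1: x' = x̄ + K·y = [-53683/113213, -121890/113213, 20641/113213]
step 1: P' = (I − K·H)·P̄ = [1808246/113213 -1446410/113213 840278/113213; -1446410/113213 2409437/113213 -710105/113213; 840278/113213 -710105/113213 444624/113213]
step 2: x̄ = F·x = [76447/113213, 229256/113213, -237496/113213]
step 2: P̄ = F·P·Fᵀ + Q = [34000069/113213 -7734900/113213 -11022435/113213; -7734900/113213 4083207/113213 1337867/113213; -11022435/113213 1337867/113213 4998293/113213]
step 2: y = z − H·x̄ = [325013/113213]
step 2: S = H·P̄·Hᵀ + R = [98309407/113213]
step 2: K = P̄·Hᵀ·S⁻¹ = [-56044939/98309407; 10410634/98309407; 21019021/98309407]
step 2: x' = x̄ + K·y = [-94511006/98309407, 228963218/98309407, -145889923/98309407]
step 2: P' = (I − K·H)·P̄ = [1779755274/98309407 -1562983798/98309407 833832698/98309407; -1562983798/98309407 2588363161/98309407 -771081265/98309407; 833832698/98309407 -771081265/98309407 437935370/98309407]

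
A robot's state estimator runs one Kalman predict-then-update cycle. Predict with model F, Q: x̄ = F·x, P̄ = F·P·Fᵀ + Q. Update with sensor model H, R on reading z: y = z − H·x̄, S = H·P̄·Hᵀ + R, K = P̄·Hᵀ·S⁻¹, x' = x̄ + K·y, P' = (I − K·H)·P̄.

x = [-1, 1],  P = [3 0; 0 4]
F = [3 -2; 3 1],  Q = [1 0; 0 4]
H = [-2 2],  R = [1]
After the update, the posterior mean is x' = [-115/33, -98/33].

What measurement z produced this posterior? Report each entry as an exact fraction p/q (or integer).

x̄ = F·x = [-5, -2]
P̄ = F·P·Fᵀ + Q = [44 19; 19 35]
S = H·P̄·Hᵀ + R = [165]
K = P̄·Hᵀ·S⁻¹ = [-10/33; 32/165]
x' − x̄ = [50/33, -32/33] = K·y
y = (KᵀK)⁻¹·Kᵀ·(x' − x̄) = [-5]
z = y + H·x̄ = [-5] + [6] = [1]

z = [1]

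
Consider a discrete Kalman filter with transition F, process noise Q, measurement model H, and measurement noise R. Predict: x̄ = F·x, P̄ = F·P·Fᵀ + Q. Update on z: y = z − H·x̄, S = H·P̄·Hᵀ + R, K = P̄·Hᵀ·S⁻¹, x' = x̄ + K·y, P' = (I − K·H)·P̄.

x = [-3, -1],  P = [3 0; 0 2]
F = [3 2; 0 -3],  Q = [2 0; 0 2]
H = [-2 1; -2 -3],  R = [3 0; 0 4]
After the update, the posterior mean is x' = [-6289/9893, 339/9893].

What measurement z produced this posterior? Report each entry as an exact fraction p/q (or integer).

x̄ = F·x = [-11, 3]
P̄ = F·P·Fᵀ + Q = [37 -12; -12 20]
S = H·P̄·Hᵀ + R = [219 40; 40 188]
K = P̄·Hᵀ·S⁻¹ = [-3662/9893 -2441/19786; 2428/9893 -2411/9893]
x' − x̄ = [102534/9893, -29340/9893] = K·y
y = (KᵀK)⁻¹·Kᵀ·(x' − x̄) = [-24, -12]
z = y + H·x̄ = [-24, -12] + [25, 13] = [1, 1]

z = [1, 1]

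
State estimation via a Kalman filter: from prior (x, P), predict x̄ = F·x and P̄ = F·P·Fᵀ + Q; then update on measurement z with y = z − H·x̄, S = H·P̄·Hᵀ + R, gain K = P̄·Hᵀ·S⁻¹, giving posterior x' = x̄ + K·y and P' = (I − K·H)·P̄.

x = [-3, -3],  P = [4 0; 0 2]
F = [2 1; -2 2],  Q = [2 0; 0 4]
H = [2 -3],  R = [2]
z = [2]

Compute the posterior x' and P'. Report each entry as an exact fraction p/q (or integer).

x' = [-1391/239, -1080/239]
P' = [1892/239 1236/239; 1236/239 860/239]

x̄ = F·x = [-9, 0]
P̄ = F·P·Fᵀ + Q = [20 -12; -12 28]
y = z − H·x̄ = [20]
S = H·P̄·Hᵀ + R = [478]
K = P̄·Hᵀ·S⁻¹ = [38/239; -54/239]
x' = x̄ + K·y = [-1391/239, -1080/239]
P' = (I − K·H)·P̄ = [1892/239 1236/239; 1236/239 860/239]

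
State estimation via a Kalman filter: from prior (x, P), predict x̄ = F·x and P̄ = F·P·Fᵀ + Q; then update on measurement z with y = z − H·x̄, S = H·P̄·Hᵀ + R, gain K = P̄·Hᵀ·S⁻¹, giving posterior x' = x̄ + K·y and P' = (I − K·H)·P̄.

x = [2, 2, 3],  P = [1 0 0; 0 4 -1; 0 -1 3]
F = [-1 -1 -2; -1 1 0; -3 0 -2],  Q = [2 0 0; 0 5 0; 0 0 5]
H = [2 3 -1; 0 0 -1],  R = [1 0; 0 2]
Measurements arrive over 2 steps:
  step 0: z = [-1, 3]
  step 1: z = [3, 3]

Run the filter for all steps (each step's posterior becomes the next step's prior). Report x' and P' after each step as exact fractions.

step 0: x̄ = F·x = [-10, 0, -12]
step 0: P̄ = F·P·Fᵀ + Q = [15 -1 13; -1 10 5; 13 5 26]
step 0: y = z − H·x̄ = [7, -9]
step 0: S = H·P̄·Hᵀ + R = [83 -15; -15 28]
step 0: K = P̄·Hᵀ·S⁻¹ = [197/2099 -869/2099; 569/2099 -70/2099; 30/2099 -1933/2099]
step 0: x' = x̄ + K·y = [-11790/2099, 4613/2099, -7581/2099]
step 0: P' = (I − K·H)·P̄ = [17430/2099 -10975/2099 1738/2099; -10975/2099 7553/2099 140/2099; 1738/2099 140/2099 3866/2099]
step 1: x̄ = F·x = [22339/2099, 16403/2099, 50532/2099]
step 1: P̄ = F·P·Fᵀ + Q = [30207/2099 13073/2099 49013/2099; 13073/2099 57428/2099 88411/2099; 49013/2099 88411/2099 203685/2099]
step 1: y = z − H·x̄ = [-37058/2099, 56829/2099]
step 1: S = H·P̄·Hᵀ + R = [273822/2099 -159574/2099; -159574/2099 207883/2099]
step 1: K = P̄·Hᵀ·S⁻¹ = [643601/7493825 -1272797/7493825; 4174837/14987650 -1584732/7493825; 159574/7493825 -7220003/7493825]
step 1: x' = x̄ + K·y = [33931496/7493825, -21197274/7493825, -17885221/7493825]
step 1: P' = (I − K·H)·P̄ = [62602806/7493825 -40672139/7493825 2545594/7493825; -40672139/7493825 57734107/14987650 3169464/7493825; 2545594/7493825 3169464/7493825 14440006/7493825]

step 0: x' = [-11790/2099, 4613/2099, -7581/2099], P' = [17430/2099 -10975/2099 1738/2099; -10975/2099 7553/2099 140/2099; 1738/2099 140/2099 3866/2099]
step 1: x' = [33931496/7493825, -21197274/7493825, -17885221/7493825], P' = [62602806/7493825 -40672139/7493825 2545594/7493825; -40672139/7493825 57734107/14987650 3169464/7493825; 2545594/7493825 3169464/7493825 14440006/7493825]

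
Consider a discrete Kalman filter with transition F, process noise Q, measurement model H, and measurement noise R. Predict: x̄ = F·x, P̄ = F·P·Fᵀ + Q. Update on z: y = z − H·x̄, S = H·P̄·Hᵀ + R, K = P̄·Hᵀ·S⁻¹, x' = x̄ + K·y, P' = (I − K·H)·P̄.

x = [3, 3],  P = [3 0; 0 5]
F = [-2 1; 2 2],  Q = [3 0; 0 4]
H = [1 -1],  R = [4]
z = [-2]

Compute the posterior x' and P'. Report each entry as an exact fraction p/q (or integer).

x̄ = F·x = [-3, 12]
P̄ = F·P·Fᵀ + Q = [20 -2; -2 36]
y = z − H·x̄ = [13]
S = H·P̄·Hᵀ + R = [64]
K = P̄·Hᵀ·S⁻¹ = [11/32; -19/32]
x' = x̄ + K·y = [47/32, 137/32]
P' = (I − K·H)·P̄ = [199/16 177/16; 177/16 215/16]

x' = [47/32, 137/32]
P' = [199/16 177/16; 177/16 215/16]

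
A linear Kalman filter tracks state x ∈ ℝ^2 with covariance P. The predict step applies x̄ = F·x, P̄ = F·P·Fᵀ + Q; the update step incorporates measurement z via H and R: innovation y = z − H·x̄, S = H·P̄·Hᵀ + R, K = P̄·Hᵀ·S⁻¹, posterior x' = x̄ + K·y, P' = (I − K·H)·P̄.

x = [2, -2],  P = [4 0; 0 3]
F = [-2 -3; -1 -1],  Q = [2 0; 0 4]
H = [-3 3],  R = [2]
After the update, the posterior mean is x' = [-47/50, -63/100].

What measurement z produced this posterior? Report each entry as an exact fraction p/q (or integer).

x̄ = F·x = [2, 0]
P̄ = F·P·Fᵀ + Q = [45 17; 17 11]
S = H·P̄·Hᵀ + R = [200]
K = P̄·Hᵀ·S⁻¹ = [-21/50; -9/100]
x' − x̄ = [-147/50, -63/100] = K·y
y = (KᵀK)⁻¹·Kᵀ·(x' − x̄) = [7]
z = y + H·x̄ = [7] + [-6] = [1]

z = [1]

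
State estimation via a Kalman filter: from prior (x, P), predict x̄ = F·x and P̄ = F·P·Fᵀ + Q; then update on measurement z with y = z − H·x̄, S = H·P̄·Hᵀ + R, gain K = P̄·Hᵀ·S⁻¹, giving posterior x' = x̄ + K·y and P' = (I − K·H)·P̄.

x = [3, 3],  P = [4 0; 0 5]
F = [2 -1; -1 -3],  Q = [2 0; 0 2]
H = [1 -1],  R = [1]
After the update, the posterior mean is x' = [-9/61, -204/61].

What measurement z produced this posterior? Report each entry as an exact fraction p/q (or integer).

z = [3]

x̄ = F·x = [3, -12]
P̄ = F·P·Fᵀ + Q = [23 7; 7 51]
S = H·P̄·Hᵀ + R = [61]
K = P̄·Hᵀ·S⁻¹ = [16/61; -44/61]
x' − x̄ = [-192/61, 528/61] = K·y
y = (KᵀK)⁻¹·Kᵀ·(x' − x̄) = [-12]
z = y + H·x̄ = [-12] + [15] = [3]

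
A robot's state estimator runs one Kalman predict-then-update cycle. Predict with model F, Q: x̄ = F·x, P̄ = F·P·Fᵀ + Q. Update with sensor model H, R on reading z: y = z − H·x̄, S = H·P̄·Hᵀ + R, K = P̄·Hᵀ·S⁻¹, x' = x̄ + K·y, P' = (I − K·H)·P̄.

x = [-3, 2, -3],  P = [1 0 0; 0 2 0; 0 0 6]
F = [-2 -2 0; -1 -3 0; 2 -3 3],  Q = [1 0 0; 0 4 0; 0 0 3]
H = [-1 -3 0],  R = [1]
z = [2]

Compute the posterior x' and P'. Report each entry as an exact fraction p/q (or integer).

x̄ = F·x = [2, -3, -21]
P̄ = F·P·Fᵀ + Q = [13 14 8; 14 23 16; 8 16 79]
y = z − H·x̄ = [-5]
S = H·P̄·Hᵀ + R = [305]
K = P̄·Hᵀ·S⁻¹ = [-11/61; -83/305; -56/305]
x' = x̄ + K·y = [177/61, -100/61, -1225/61]
P' = (I − K·H)·P̄ = [188/61 -59/61 -128/61; -59/61 126/305 232/305; -128/61 232/305 20959/305]

x' = [177/61, -100/61, -1225/61]
P' = [188/61 -59/61 -128/61; -59/61 126/305 232/305; -128/61 232/305 20959/305]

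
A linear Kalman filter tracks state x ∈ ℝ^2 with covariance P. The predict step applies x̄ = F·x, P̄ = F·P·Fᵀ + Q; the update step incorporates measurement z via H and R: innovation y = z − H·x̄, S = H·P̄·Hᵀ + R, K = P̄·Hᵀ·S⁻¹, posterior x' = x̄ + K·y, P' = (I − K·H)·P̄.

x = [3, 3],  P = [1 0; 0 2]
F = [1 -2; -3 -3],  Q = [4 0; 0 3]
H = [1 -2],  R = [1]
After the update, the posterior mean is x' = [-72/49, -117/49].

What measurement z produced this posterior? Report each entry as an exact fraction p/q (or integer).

x̄ = F·x = [-3, -18]
P̄ = F·P·Fᵀ + Q = [13 9; 9 30]
S = H·P̄·Hᵀ + R = [98]
K = P̄·Hᵀ·S⁻¹ = [-5/98; -51/98]
x' − x̄ = [75/49, 765/49] = K·y
y = (KᵀK)⁻¹·Kᵀ·(x' − x̄) = [-30]
z = y + H·x̄ = [-30] + [33] = [3]

z = [3]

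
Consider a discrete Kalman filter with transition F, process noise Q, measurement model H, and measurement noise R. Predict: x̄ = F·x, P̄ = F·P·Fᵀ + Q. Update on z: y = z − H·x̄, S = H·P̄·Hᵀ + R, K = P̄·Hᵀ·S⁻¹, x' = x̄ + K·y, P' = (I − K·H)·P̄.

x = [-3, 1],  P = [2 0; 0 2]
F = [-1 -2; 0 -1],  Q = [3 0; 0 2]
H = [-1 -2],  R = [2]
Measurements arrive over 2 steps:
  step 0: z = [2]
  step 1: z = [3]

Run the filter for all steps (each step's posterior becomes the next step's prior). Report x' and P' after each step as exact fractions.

step 0: x' = [26/47, -59/47], P' = [170/47 -64/47; -64/47 44/47]
step 1: x' = [-179/973, -1019/973], P' = [3126/973 -1284/973; -1284/973 942/973]

step 0: x̄ = F·x = [1, -1]
step 0: P̄ = F·P·Fᵀ + Q = [13 4; 4 4]
step 0: y = z − H·x̄ = [1]
step 0: S = H·P̄·Hᵀ + R = [47]
step 0: K = P̄·Hᵀ·S⁻¹ = [-21/47; -12/47]
step 0: x' = x̄ + K·y = [26/47, -59/47]
step 0: P' = (I − K·H)·P̄ = [170/47 -64/47; -64/47 44/47]
step 1: x̄ = F·x = [92/47, 59/47]
step 1: P̄ = F·P·Fᵀ + Q = [231/47 24/47; 24/47 138/47]
step 1: y = z − H·x̄ = [351/47]
step 1: S = H·P̄·Hᵀ + R = [973/47]
step 1: K = P̄·Hᵀ·S⁻¹ = [-279/973; -300/973]
step 1: x' = x̄ + K·y = [-179/973, -1019/973]
step 1: P' = (I − K·H)·P̄ = [3126/973 -1284/973; -1284/973 942/973]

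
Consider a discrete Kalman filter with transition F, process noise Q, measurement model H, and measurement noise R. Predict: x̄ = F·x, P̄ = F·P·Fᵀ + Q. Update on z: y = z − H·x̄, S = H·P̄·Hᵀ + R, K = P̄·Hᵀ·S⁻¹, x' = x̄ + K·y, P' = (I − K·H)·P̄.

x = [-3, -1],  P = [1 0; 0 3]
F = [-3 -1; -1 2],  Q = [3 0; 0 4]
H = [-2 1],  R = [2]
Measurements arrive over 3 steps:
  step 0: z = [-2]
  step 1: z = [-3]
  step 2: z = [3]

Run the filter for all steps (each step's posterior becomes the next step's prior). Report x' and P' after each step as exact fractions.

step 0: x̄ = F·x = [10, 1]
step 0: P̄ = F·P·Fᵀ + Q = [15 -3; -3 17]
step 0: y = z − H·x̄ = [17]
step 0: S = H·P̄·Hᵀ + R = [91]
step 0: K = P̄·Hᵀ·S⁻¹ = [-33/91; 23/91]
step 0: x' = x̄ + K·y = [349/91, 482/91]
step 0: P' = (I − K·H)·P̄ = [276/91 486/91; 486/91 1018/91]
step 1: x̄ = F·x = [-1529/91, 615/91]
step 1: P̄ = F·P·Fᵀ + Q = [6691/91 -3638/91; -3638/91 2768/91]
step 1: y = z − H·x̄ = [-3946/91]
step 1: S = H·P̄·Hᵀ + R = [44266/91]
step 1: K = P̄·Hᵀ·S⁻¹ = [-8510/22133; 5022/22133]
step 1: x' = x̄ + K·y = [-2867/22133, -68187/22133]
step 1: P' = (I − K·H)·P̄ = [35733/22133 54446/22133; 54446/22133 118936/22133]
step 2: x̄ = F·x = [76788/22133, -133507/22133]
step 2: P̄ = F·P·Fᵀ + Q = [833608/22133 -402903/22133; -402903/22133 382225/22133]
step 2: y = z − H·x̄ = [353482/22133]
step 2: S = H·P̄·Hᵀ + R = [5372535/22133]
step 2: K = P̄·Hᵀ·S⁻¹ = [-2070119/5372535; 1188031/5372535]
step 2: x' = x̄ + K·y = [-14422066/5372535, -13433491/5372535]
step 2: P' = (I − K·H)·P̄ = [8728843/5372535 13317448/5372535; 13317448/5372535 29010958/5372535]

step 0: x' = [349/91, 482/91], P' = [276/91 486/91; 486/91 1018/91]
step 1: x' = [-2867/22133, -68187/22133], P' = [35733/22133 54446/22133; 54446/22133 118936/22133]
step 2: x' = [-14422066/5372535, -13433491/5372535], P' = [8728843/5372535 13317448/5372535; 13317448/5372535 29010958/5372535]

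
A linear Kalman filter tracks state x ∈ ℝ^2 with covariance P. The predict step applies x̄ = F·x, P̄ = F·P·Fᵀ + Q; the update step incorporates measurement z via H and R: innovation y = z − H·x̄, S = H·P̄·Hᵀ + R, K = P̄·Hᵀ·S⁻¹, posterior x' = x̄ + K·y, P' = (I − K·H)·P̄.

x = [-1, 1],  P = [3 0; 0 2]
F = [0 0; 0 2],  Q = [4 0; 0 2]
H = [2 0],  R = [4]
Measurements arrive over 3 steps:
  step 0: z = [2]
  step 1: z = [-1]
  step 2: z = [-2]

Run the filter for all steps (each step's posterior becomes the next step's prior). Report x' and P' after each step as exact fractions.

step 0: x' = [4/5, 2], P' = [4/5 0; 0 10]
step 1: x' = [-2/5, 4], P' = [4/5 0; 0 42]
step 2: x' = [-4/5, 8], P' = [4/5 0; 0 170]

step 0: x̄ = F·x = [0, 2]
step 0: P̄ = F·P·Fᵀ + Q = [4 0; 0 10]
step 0: y = z − H·x̄ = [2]
step 0: S = H·P̄·Hᵀ + R = [20]
step 0: K = P̄·Hᵀ·S⁻¹ = [2/5; 0]
step 0: x' = x̄ + K·y = [4/5, 2]
step 0: P' = (I − K·H)·P̄ = [4/5 0; 0 10]
step 1: x̄ = F·x = [0, 4]
step 1: P̄ = F·P·Fᵀ + Q = [4 0; 0 42]
step 1: y = z − H·x̄ = [-1]
step 1: S = H·P̄·Hᵀ + R = [20]
step 1: K = P̄·Hᵀ·S⁻¹ = [2/5; 0]
step 1: x' = x̄ + K·y = [-2/5, 4]
step 1: P' = (I − K·H)·P̄ = [4/5 0; 0 42]
step 2: x̄ = F·x = [0, 8]
step 2: P̄ = F·P·Fᵀ + Q = [4 0; 0 170]
step 2: y = z − H·x̄ = [-2]
step 2: S = H·P̄·Hᵀ + R = [20]
step 2: K = P̄·Hᵀ·S⁻¹ = [2/5; 0]
step 2: x' = x̄ + K·y = [-4/5, 8]
step 2: P' = (I − K·H)·P̄ = [4/5 0; 0 170]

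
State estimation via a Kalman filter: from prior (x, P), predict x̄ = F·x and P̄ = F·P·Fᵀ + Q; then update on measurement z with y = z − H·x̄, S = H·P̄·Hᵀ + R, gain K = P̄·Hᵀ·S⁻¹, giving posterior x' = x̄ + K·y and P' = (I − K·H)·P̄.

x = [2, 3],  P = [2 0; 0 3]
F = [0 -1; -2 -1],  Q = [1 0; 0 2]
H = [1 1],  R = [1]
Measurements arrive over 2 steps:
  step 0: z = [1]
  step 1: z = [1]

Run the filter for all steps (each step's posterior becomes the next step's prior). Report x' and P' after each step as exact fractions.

step 0: x̄ = F·x = [-3, -7]
step 0: P̄ = F·P·Fᵀ + Q = [4 3; 3 13]
step 0: y = z − H·x̄ = [11]
step 0: S = H·P̄·Hᵀ + R = [24]
step 0: K = P̄·Hᵀ·S⁻¹ = [7/24; 2/3]
step 0: x' = x̄ + K·y = [5/24, 1/3]
step 0: P' = (I − K·H)·P̄ = [47/24 -5/3; -5/3 7/3]
step 1: x̄ = F·x = [-1/3, -3/4]
step 1: P̄ = F·P·Fᵀ + Q = [10/3 -1; -1 11/2]
step 1: y = z − H·x̄ = [25/12]
step 1: S = H·P̄·Hᵀ + R = [47/6]
step 1: K = P̄·Hᵀ·S⁻¹ = [14/47; 27/47]
step 1: x' = x̄ + K·y = [27/94, 21/47]
step 1: P' = (I − K·H)·P̄ = [124/47 -110/47; -110/47 137/47]

step 0: x' = [5/24, 1/3], P' = [47/24 -5/3; -5/3 7/3]
step 1: x' = [27/94, 21/47], P' = [124/47 -110/47; -110/47 137/47]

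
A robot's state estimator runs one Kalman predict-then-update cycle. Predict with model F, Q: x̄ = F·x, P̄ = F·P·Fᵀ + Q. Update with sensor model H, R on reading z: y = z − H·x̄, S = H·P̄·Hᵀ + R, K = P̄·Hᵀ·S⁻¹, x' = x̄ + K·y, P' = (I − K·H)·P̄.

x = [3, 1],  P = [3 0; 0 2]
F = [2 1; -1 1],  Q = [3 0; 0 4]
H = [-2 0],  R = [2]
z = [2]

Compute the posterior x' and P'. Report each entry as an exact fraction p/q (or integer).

x̄ = F·x = [7, -2]
P̄ = F·P·Fᵀ + Q = [17 -4; -4 9]
y = z − H·x̄ = [16]
S = H·P̄·Hᵀ + R = [70]
K = P̄·Hᵀ·S⁻¹ = [-17/35; 4/35]
x' = x̄ + K·y = [-27/35, -6/35]
P' = (I − K·H)·P̄ = [17/35 -4/35; -4/35 283/35]

x' = [-27/35, -6/35]
P' = [17/35 -4/35; -4/35 283/35]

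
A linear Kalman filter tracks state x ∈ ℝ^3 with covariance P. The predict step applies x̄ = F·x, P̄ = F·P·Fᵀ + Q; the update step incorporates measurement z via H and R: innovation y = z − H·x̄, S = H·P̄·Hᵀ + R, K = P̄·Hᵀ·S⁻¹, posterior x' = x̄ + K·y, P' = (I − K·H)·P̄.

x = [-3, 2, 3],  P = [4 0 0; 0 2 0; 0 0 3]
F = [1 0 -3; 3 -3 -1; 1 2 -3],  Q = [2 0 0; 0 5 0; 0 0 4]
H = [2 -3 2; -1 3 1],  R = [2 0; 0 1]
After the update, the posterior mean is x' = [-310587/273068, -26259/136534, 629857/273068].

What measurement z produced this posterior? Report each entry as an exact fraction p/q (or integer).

x̄ = F·x = [-12, -18, -8]
P̄ = F·P·Fᵀ + Q = [33 21 31; 21 62 9; 31 9 43]
S = H·P̄·Hᵀ + R = [752 -322; -322 501]
K = P̄·Hᵀ·S⁻¹ = [52207/273068 33401/136534; -3549/136534 22569/68267; 73179/273068 34145/136534]
x' − x̄ = [2966229/273068, 2431353/136534, 2814401/273068] = K·y
y = (KᵀK)⁻¹·Kᵀ·(x' − x̄) = [-11, 53]
z = y + H·x̄ = [-11, 53] + [14, -50] = [3, 3]

z = [3, 3]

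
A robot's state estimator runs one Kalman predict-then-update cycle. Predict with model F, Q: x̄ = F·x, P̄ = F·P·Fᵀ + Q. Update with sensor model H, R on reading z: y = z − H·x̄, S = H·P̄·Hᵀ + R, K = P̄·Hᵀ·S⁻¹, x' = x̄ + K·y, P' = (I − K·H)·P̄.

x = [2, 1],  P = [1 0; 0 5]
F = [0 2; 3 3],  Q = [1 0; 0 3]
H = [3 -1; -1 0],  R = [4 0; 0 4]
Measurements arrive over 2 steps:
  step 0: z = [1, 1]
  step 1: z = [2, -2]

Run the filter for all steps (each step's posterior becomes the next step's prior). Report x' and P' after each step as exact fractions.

step 0: x̄ = F·x = [2, 9]
step 0: P̄ = F·P·Fᵀ + Q = [21 30; 30 57]
step 0: y = z − H·x̄ = [4, 3]
step 0: S = H·P̄·Hᵀ + R = [70 -33; -33 25]
step 0: K = P̄·Hᵀ·S⁻¹ = [132/661 -381/661; -165/661 -1011/661]
step 0: x' = x̄ + K·y = [707/661, 2256/661]
step 0: P' = (I − K·H)·P̄ = [1524/661 4044/661; 4044/661 12792/661]
step 1: x̄ = F·x = [4512/661, 8889/661]
step 1: P̄ = F·P·Fᵀ + Q = [51829/661 101016/661; 101016/661 203619/661]
step 1: y = z − H·x̄ = [-3325/661, 3190/661]
step 1: S = H·P̄·Hᵀ + R = [66628/661 -54471/661; -54471/661 54473/661]
step 1: K = P̄·Hᵀ·S⁻¹ = [217884/1002023 -735511/1002023; -130479/1002023 -1988649/1002023]
step 1: x' = x̄ + K·y = [2194226/1002023, 4534092/1002023]
step 1: P' = (I − K·H)·P̄ = [2942044/1002023 7954596/1002023; 7954596/1002023 24385704/1002023]

step 0: x' = [707/661, 2256/661], P' = [1524/661 4044/661; 4044/661 12792/661]
step 1: x' = [2194226/1002023, 4534092/1002023], P' = [2942044/1002023 7954596/1002023; 7954596/1002023 24385704/1002023]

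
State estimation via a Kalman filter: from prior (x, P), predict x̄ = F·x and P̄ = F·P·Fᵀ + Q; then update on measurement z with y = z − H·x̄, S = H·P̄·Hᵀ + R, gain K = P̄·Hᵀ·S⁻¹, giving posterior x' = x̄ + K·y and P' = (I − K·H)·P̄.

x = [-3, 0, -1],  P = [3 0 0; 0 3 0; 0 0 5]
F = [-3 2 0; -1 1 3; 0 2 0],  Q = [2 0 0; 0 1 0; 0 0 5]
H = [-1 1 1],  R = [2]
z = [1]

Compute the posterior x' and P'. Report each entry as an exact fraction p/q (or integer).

x̄ = F·x = [9, 0, 0]
P̄ = F·P·Fᵀ + Q = [41 15 12; 15 52 6; 12 6 17]
y = z − H·x̄ = [10]
S = H·P̄·Hᵀ + R = [70]
K = P̄·Hᵀ·S⁻¹ = [-1/5; 43/70; 11/70]
x' = x̄ + K·y = [7, 43/7, 11/7]
P' = (I − K·H)·P̄ = [191/5 118/5 71/5; 118/5 1791/70 -53/70; 71/5 -53/70 1069/70]

x' = [7, 43/7, 11/7]
P' = [191/5 118/5 71/5; 118/5 1791/70 -53/70; 71/5 -53/70 1069/70]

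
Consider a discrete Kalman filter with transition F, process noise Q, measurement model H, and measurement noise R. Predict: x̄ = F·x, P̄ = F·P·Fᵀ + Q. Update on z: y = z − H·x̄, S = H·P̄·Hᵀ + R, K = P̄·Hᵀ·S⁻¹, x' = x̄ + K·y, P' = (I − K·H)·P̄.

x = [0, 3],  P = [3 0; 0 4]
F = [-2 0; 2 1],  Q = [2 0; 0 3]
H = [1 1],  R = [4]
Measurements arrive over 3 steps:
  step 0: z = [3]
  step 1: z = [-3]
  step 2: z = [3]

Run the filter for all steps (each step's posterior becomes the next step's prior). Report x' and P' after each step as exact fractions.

step 0: x' = [0, 3], P' = [178/13 -170/13; -170/13 198/13]
step 1: x' = [-244/35, 521/105], P' = [842/35 -2038/105; -2038/105 5702/315]
step 2: x' = [93804/8537, -65721/8537], P' = [313726/8537 -262294/8537; -262294/8537 239970/8537]

step 0: x̄ = F·x = [0, 3]
step 0: P̄ = F·P·Fᵀ + Q = [14 -12; -12 19]
step 0: y = z − H·x̄ = [0]
step 0: S = H·P̄·Hᵀ + R = [13]
step 0: K = P̄·Hᵀ·S⁻¹ = [2/13; 7/13]
step 0: x' = x̄ + K·y = [0, 3]
step 0: P' = (I − K·H)·P̄ = [178/13 -170/13; -170/13 198/13]
step 1: x̄ = F·x = [0, 3]
step 1: P̄ = F·P·Fᵀ + Q = [738/13 -372/13; -372/13 269/13]
step 1: y = z − H·x̄ = [-6]
step 1: S = H·P̄·Hᵀ + R = [315/13]
step 1: K = P̄·Hᵀ·S⁻¹ = [122/105; -103/315]
step 1: x' = x̄ + K·y = [-244/35, 521/105]
step 1: P' = (I − K·H)·P̄ = [842/35 -2038/105; -2038/105 5702/315]
step 2: x̄ = F·x = [488/35, -943/105]
step 2: P̄ = F·P·Fᵀ + Q = [3438/35 -6028/105; -6028/105 12503/315]
step 2: y = z − H·x̄ = [-206/105]
step 2: S = H·P̄·Hᵀ + R = [8537/315]
step 2: K = P̄·Hᵀ·S⁻¹ = [12858/8537; -5581/8537]
step 2: x' = x̄ + K·y = [93804/8537, -65721/8537]
step 2: P' = (I − K·H)·P̄ = [313726/8537 -262294/8537; -262294/8537 239970/8537]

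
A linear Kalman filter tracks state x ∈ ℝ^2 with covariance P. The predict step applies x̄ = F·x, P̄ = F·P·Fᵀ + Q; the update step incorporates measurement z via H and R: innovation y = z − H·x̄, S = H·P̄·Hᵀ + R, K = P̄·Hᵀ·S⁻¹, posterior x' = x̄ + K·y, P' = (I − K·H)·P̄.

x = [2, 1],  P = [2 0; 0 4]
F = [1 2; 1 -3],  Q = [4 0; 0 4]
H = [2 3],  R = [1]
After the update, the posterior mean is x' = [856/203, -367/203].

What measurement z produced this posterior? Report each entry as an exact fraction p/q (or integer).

z = [3]

x̄ = F·x = [4, -1]
P̄ = F·P·Fᵀ + Q = [22 -22; -22 42]
S = H·P̄·Hᵀ + R = [203]
K = P̄·Hᵀ·S⁻¹ = [-22/203; 82/203]
x' − x̄ = [44/203, -164/203] = K·y
y = (KᵀK)⁻¹·Kᵀ·(x' − x̄) = [-2]
z = y + H·x̄ = [-2] + [5] = [3]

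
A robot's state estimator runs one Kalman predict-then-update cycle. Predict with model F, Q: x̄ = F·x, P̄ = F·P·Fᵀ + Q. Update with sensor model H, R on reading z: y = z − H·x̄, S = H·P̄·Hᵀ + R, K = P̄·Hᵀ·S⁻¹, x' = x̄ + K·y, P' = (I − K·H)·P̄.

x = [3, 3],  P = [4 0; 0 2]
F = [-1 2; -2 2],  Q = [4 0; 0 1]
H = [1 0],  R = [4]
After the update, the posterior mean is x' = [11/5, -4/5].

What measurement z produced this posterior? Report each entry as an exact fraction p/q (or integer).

x̄ = F·x = [3, 0]
P̄ = F·P·Fᵀ + Q = [16 16; 16 25]
S = H·P̄·Hᵀ + R = [20]
K = P̄·Hᵀ·S⁻¹ = [4/5; 4/5]
x' − x̄ = [-4/5, -4/5] = K·y
y = (KᵀK)⁻¹·Kᵀ·(x' − x̄) = [-1]
z = y + H·x̄ = [-1] + [3] = [2]

z = [2]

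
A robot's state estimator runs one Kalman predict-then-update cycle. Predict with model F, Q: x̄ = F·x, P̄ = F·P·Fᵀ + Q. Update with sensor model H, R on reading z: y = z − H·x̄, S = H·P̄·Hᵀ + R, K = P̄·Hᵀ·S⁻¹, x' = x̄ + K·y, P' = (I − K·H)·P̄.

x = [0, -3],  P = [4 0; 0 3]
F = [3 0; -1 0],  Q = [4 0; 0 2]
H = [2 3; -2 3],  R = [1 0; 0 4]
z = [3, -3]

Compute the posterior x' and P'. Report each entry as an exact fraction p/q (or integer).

x' = [3602/2411, -33/2411]
P' = [2240/7233 -296/2411; -296/2411 324/2411]

x̄ = F·x = [0, 0]
P̄ = F·P·Fᵀ + Q = [40 -12; -12 6]
y = z − H·x̄ = [3, -3]
S = H·P̄·Hᵀ + R = [71 -106; -106 362]
K = P̄·Hᵀ·S⁻¹ = [1816/7233 -1786/7233; 380/2411 391/2411]
x' = x̄ + K·y = [3602/2411, -33/2411]
P' = (I − K·H)·P̄ = [2240/7233 -296/2411; -296/2411 324/2411]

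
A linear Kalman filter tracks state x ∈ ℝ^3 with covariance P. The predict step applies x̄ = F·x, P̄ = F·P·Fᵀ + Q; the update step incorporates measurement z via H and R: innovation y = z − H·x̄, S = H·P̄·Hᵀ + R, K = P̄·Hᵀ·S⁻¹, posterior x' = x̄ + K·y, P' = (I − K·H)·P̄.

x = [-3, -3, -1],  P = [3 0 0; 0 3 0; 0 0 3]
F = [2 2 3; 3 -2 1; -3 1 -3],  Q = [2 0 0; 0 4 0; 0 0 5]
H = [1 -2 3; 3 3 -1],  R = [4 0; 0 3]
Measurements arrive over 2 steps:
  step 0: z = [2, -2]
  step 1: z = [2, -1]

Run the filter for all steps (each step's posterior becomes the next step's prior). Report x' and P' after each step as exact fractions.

step 0: x̄ = F·x = [-15, -4, 9]
step 0: P̄ = F·P·Fᵀ + Q = [53 15 -39; 15 46 -42; -39 -42 62]
step 0: y = z − H·x̄ = [-18, 64]
step 0: S = H·P̄·Hᵀ + R = [1009 -1122; -1122 1712]
step 0: K = P̄·Hᵀ·S⁻¹ = [55859/234262 139719/468524; -47543/234262 -741/468524; 26631/234262 -48563/468524]
step 0: x' = x̄ + K·y = [-3456/16733, -7499/16733, 5356/16733]
step 0: P' = (I − K·H)·P̄ = [1381547/468524 -1730161/468524 -1464999/468524; -1730161/468524 2416371/468524 2060853/468524; -1464999/468524 2060853/468524 1933251/468524]
step 1: x̄ = F·x = [-5842/16733, 9986/16733, -13199/16733]
step 1: P̄ = F·P·Fᵀ + Q = [26836939/468524 -5848793/117131 1857271/468524; -5848793/117131 7408820/117131 -1657977/117131; 1857271/468524 -1657977/117131 6238039/468524]
step 1: y = z − H·x̄ = [98877/16733, -42364/16733]
step 1: S = H·P̄·Hᵀ + R = [96925429/117131 -25980571/117131; -25980571/117131 30857077/117131]
step 1: K = P̄·Hᵀ·S⁻¹ = [11371271731/39542825664 12287119453/39542825664; -891480935/3295235472 -73752617/3295235472; 241820551/4393647296 -528334327/4393647296]
step 1: x' = x̄ + K·y = [22280315479/39542825664, -3114580955/3295235472, -699151653/4393647296]
step 1: P' = (I − K·H)·P̄ = [241465805915/79085651328 -25029996847/6590470944 -27822798385/8787294592; -25029996847/6590470944 2879054451/549205912 9666161799/2196823648; -27822798385/8787294592 9666161799/2196823648 35695552395/8787294592]

step 0: x' = [-3456/16733, -7499/16733, 5356/16733], P' = [1381547/468524 -1730161/468524 -1464999/468524; -1730161/468524 2416371/468524 2060853/468524; -1464999/468524 2060853/468524 1933251/468524]
step 1: x' = [22280315479/39542825664, -3114580955/3295235472, -699151653/4393647296], P' = [241465805915/79085651328 -25029996847/6590470944 -27822798385/8787294592; -25029996847/6590470944 2879054451/549205912 9666161799/2196823648; -27822798385/8787294592 9666161799/2196823648 35695552395/8787294592]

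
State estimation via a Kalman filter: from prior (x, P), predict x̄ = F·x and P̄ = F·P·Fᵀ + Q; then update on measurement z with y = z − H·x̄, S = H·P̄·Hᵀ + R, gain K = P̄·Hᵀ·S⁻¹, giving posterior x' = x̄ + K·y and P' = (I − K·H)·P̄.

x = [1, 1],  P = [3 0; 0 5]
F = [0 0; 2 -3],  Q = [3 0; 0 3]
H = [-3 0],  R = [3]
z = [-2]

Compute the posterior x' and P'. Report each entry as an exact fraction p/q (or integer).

x̄ = F·x = [0, -1]
P̄ = F·P·Fᵀ + Q = [3 0; 0 60]
y = z − H·x̄ = [-2]
S = H·P̄·Hᵀ + R = [30]
K = P̄·Hᵀ·S⁻¹ = [-3/10; 0]
x' = x̄ + K·y = [3/5, -1]
P' = (I − K·H)·P̄ = [3/10 0; 0 60]

x' = [3/5, -1]
P' = [3/10 0; 0 60]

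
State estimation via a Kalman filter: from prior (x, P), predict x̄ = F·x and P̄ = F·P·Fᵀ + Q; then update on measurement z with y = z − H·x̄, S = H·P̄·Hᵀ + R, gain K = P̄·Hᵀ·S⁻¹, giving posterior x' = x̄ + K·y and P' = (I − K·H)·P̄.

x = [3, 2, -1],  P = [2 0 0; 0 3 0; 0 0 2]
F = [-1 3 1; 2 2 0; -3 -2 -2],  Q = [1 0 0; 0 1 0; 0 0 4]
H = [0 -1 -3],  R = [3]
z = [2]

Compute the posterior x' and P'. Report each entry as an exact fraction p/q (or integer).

x' = [-33/43, 503/86, -116/43]
P' = [3550/129 313/43 -110/43; 313/43 939/86 -165/43; -110/43 -165/43 72/43]

x̄ = F·x = [2, 10, -11]
P̄ = F·P·Fᵀ + Q = [32 14 -16; 14 21 -24; -16 -24 42]
y = z − H·x̄ = [-21]
S = H·P̄·Hᵀ + R = [258]
K = P̄·Hᵀ·S⁻¹ = [17/129; 17/86; -17/43]
x' = x̄ + K·y = [-33/43, 503/86, -116/43]
P' = (I − K·H)·P̄ = [3550/129 313/43 -110/43; 313/43 939/86 -165/43; -110/43 -165/43 72/43]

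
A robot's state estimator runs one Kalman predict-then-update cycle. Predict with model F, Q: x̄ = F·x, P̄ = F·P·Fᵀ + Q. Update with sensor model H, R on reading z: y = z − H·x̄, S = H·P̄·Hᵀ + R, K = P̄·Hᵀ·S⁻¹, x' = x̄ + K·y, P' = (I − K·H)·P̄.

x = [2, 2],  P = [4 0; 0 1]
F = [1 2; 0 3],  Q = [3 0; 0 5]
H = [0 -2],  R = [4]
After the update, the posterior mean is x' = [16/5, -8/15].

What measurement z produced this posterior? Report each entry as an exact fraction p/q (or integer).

z = [2]

x̄ = F·x = [6, 6]
P̄ = F·P·Fᵀ + Q = [11 6; 6 14]
S = H·P̄·Hᵀ + R = [60]
K = P̄·Hᵀ·S⁻¹ = [-1/5; -7/15]
x' − x̄ = [-14/5, -98/15] = K·y
y = (KᵀK)⁻¹·Kᵀ·(x' − x̄) = [14]
z = y + H·x̄ = [14] + [-12] = [2]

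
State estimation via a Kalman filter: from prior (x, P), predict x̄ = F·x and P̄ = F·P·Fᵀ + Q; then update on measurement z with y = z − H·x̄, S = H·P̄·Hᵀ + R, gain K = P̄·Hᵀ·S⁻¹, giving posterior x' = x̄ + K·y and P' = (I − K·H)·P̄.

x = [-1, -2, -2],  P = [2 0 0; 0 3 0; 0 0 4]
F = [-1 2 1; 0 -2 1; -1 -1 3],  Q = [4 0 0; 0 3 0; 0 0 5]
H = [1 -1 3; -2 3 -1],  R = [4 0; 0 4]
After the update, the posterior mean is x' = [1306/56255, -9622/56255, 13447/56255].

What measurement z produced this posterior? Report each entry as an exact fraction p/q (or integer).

z = [1, -1]

x̄ = F·x = [-5, 2, -3]
P̄ = F·P·Fᵀ + Q = [22 -8 8; -8 19 18; 8 18 46]
S = H·P̄·Hᵀ + R = [415 -155; -155 329]
K = P̄·Hᵀ·S⁻¹ = [2993/56255 -2317/11251; 8704/56255 2701/11251; 20436/56255 1652/11251]
x' − x̄ = [282581/56255, -122132/56255, 182212/56255] = K·y
y = (KᵀK)⁻¹·Kᵀ·(x' − x̄) = [17, -20]
z = y + H·x̄ = [17, -20] + [-16, 19] = [1, -1]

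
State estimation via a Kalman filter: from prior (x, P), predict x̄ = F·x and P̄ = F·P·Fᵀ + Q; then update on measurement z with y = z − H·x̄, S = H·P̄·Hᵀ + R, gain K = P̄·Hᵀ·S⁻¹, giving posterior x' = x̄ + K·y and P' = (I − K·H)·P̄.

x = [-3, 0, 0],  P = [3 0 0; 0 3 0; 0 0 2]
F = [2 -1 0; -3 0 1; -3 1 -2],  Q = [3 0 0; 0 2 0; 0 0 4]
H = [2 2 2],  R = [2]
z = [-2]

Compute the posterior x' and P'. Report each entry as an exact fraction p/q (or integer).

x' = [-24/17, 135/119, -73/119]
P' = [180/17 -90/17 -93/17; -90/17 1097/119 -431/119; -93/17 -431/119 1126/119]

x̄ = F·x = [-6, 9, 9]
P̄ = F·P·Fᵀ + Q = [18 -18 -21; -18 31 23; -21 23 42]
y = z − H·x̄ = [-26]
S = H·P̄·Hᵀ + R = [238]
K = P̄·Hᵀ·S⁻¹ = [-3/17; 36/119; 44/119]
x' = x̄ + K·y = [-24/17, 135/119, -73/119]
P' = (I − K·H)·P̄ = [180/17 -90/17 -93/17; -90/17 1097/119 -431/119; -93/17 -431/119 1126/119]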